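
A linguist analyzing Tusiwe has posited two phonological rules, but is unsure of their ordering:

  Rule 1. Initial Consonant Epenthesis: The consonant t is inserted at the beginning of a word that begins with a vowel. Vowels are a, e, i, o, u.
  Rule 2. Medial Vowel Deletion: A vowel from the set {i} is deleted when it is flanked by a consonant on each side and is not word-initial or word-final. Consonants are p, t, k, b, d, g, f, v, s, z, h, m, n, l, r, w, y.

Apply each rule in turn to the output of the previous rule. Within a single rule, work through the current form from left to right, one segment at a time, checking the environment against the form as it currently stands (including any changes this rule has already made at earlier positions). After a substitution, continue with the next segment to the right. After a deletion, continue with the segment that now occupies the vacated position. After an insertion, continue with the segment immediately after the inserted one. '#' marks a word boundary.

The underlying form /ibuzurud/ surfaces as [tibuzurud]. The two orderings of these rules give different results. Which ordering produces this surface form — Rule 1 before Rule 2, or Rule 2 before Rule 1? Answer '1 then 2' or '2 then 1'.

2 then 1

Order 1 then 2:
  1 Initial Consonant Epenthesis: [ibuzurud] → [tibuzurud]
  2 Medial Vowel Deletion: [tibuzurud] → [tbuzurud]
  result: [tbuzurud]
Order 2 then 1:
  2 Medial Vowel Deletion: no change — [ibuzurud]
  1 Initial Consonant Epenthesis: [ibuzurud] → [tibuzurud]
  result: [tibuzurud]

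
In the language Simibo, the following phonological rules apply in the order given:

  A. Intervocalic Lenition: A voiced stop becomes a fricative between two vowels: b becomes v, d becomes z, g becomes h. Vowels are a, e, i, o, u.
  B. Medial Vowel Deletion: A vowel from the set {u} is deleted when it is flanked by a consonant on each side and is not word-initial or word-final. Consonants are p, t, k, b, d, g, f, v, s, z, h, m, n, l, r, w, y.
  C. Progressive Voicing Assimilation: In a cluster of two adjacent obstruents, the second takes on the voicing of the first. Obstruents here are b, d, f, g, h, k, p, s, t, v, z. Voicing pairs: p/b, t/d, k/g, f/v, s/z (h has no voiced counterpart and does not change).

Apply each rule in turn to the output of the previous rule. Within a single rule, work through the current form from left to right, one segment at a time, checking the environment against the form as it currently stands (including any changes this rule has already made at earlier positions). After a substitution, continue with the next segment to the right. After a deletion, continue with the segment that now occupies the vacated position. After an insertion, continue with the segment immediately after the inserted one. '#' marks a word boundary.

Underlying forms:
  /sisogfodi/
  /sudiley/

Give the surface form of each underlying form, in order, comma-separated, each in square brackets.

/sisogfodi/:
  A Intervocalic Lenition: [sisogfodi] → [sisogfozi]
  B Medial Vowel Deletion: no change — [sisogfozi]
  C Progressive Voicing Assimilation: [sisogfozi] → [sisogvozi]
/sudiley/:
  A Intervocalic Lenition: [sudiley] → [suziley]
  B Medial Vowel Deletion: [suziley] → [sziley]
  C Progressive Voicing Assimilation: [sziley] → [ssiley]

[sisogvozi], [ssiley]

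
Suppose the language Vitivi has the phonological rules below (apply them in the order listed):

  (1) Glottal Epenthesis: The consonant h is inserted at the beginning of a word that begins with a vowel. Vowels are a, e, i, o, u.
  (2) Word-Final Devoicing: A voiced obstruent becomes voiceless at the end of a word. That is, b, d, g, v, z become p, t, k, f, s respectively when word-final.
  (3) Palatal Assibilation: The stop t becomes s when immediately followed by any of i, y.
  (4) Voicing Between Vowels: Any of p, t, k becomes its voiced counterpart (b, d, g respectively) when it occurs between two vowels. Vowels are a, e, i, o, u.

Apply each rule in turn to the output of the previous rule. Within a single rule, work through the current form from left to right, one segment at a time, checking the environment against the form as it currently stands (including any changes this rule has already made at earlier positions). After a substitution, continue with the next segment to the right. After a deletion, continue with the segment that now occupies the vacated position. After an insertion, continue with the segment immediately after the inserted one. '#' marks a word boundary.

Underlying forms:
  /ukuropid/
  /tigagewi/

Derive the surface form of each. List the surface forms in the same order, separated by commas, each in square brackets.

/ukuropid/:
  (1) Glottal Epenthesis: [ukuropid] → [hukuropid]
  (2) Word-Final Devoicing: [hukuropid] → [hukuropit]
  (3) Palatal Assibilation: no change — [hukuropit]
  (4) Voicing Between Vowels: [hukuropit] → [hugurobit]
/tigagewi/:
  (1) Glottal Epenthesis: no change — [tigagewi]
  (2) Word-Final Devoicing: no change — [tigagewi]
  (3) Palatal Assibilation: [tigagewi] → [sigagewi]
  (4) Voicing Between Vowels: no change — [sigagewi]

[hugurobit], [sigagewi]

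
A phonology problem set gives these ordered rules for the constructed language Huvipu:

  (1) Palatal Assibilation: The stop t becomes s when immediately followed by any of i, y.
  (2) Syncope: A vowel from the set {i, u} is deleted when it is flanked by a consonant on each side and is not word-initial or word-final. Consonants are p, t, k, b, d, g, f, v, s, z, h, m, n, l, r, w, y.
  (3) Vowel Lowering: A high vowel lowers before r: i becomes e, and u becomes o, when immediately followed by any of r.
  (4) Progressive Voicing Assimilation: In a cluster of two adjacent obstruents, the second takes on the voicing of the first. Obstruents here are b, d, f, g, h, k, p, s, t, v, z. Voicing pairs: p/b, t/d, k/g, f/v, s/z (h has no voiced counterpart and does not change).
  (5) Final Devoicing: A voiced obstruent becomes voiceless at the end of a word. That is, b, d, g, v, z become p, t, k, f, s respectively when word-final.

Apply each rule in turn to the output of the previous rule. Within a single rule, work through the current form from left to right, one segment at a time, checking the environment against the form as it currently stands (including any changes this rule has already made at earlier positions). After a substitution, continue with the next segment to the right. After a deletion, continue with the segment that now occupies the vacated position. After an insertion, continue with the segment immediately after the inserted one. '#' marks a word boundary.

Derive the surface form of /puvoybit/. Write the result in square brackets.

(1) Palatal Assibilation: no change — [puvoybit]
(2) Syncope: [puvoybit] → [pvoybt]
(3) Vowel Lowering: no change — [pvoybt]
(4) Progressive Voicing Assimilation: [pvoybt] → [pfoybd]
(5) Final Devoicing: [pfoybd] → [pfoybt]

[pfoybt]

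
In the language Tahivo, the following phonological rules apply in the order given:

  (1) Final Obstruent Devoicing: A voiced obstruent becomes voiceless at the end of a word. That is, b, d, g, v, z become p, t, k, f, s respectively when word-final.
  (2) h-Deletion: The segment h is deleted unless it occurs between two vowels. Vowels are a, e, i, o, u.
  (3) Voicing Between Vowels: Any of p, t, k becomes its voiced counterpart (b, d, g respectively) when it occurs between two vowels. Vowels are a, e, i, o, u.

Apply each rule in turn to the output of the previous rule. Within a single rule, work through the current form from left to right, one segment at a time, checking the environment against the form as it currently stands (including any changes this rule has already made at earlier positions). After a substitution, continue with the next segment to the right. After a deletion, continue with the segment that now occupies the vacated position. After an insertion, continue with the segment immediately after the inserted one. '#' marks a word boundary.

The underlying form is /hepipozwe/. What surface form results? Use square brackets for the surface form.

(1) Final Obstruent Devoicing: no change — [hepipozwe]
(2) h-Deletion: [hepipozwe] → [epipozwe]
(3) Voicing Between Vowels: [epipozwe] → [ebibozwe]

[ebibozwe]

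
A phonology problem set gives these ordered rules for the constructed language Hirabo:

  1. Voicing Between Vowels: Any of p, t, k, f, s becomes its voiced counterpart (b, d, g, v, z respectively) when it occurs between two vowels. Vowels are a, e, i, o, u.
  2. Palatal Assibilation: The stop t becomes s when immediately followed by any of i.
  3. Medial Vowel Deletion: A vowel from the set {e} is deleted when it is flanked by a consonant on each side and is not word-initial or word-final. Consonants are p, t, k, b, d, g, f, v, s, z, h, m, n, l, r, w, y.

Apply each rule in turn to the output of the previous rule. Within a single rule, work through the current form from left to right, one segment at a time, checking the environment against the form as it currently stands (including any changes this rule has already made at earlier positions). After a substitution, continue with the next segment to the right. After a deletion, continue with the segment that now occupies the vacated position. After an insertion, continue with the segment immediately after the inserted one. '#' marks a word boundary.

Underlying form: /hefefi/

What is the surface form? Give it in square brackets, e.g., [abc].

[hvvi]

1 Voicing Between Vowels: [hefefi] → [hevevi]
2 Palatal Assibilation: no change — [hevevi]
3 Medial Vowel Deletion: [hevevi] → [hvvi]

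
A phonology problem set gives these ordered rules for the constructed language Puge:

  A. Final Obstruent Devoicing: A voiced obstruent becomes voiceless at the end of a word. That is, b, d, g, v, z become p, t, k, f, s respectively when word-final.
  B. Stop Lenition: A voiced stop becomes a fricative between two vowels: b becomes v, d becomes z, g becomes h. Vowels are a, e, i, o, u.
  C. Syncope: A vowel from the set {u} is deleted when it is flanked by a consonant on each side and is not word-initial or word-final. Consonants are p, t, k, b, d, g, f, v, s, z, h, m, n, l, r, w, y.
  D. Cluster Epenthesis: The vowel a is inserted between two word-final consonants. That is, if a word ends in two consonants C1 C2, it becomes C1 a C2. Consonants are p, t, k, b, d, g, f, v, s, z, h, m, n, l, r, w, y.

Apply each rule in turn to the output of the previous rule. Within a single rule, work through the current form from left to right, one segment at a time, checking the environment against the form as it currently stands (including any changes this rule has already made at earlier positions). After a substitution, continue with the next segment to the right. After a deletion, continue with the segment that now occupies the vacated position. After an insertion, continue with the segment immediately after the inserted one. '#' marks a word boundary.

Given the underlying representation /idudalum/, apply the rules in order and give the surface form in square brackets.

A Final Obstruent Devoicing: no change — [idudalum]
B Stop Lenition: [idudalum] → [izuzalum]
C Syncope: [izuzalum] → [izzalm]
D Cluster Epenthesis: [izzalm] → [izzalam]

[izzalam]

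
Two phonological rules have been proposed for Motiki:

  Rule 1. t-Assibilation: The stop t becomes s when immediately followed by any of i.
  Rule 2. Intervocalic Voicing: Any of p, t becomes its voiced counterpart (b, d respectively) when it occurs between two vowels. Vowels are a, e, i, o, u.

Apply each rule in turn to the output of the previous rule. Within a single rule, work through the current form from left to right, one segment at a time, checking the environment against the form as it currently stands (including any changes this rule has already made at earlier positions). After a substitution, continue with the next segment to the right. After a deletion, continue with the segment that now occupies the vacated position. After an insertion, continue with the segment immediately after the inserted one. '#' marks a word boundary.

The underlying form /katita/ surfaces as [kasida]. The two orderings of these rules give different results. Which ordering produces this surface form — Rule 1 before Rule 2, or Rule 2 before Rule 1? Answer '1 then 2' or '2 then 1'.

1 then 2

Order 1 then 2:
  1 t-Assibilation: [katita] → [kasita]
  2 Intervocalic Voicing: [kasita] → [kasida]
  result: [kasida]
Order 2 then 1:
  2 Intervocalic Voicing: [katita] → [kadida]
  1 t-Assibilation: no change — [kadida]
  result: [kadida]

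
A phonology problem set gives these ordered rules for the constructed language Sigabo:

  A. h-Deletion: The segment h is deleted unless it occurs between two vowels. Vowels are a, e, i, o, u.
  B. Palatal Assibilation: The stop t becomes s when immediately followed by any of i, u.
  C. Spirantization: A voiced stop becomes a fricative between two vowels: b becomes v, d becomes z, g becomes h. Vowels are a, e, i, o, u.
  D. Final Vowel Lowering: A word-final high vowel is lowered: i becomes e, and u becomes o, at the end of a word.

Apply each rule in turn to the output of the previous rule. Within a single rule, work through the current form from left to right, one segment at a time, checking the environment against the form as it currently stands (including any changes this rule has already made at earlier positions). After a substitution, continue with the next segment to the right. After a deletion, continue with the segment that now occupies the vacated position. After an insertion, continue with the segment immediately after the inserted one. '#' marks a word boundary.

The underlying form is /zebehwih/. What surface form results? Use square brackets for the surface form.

[zevewe]

A h-Deletion: [zebehwih] → [zebewi]
B Palatal Assibilation: no change — [zebewi]
C Spirantization: [zebewi] → [zevewi]
D Final Vowel Lowering: [zevewi] → [zevewe]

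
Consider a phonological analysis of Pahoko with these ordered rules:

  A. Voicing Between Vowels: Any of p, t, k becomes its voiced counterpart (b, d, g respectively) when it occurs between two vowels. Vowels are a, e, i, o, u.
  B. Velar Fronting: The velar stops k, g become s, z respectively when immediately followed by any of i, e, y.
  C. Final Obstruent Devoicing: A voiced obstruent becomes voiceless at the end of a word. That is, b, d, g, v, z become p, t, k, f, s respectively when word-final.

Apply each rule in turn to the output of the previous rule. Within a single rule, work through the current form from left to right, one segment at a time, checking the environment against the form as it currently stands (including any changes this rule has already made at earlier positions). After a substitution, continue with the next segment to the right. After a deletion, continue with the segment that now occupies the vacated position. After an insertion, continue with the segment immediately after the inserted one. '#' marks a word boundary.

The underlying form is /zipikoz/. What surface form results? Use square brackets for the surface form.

[zibigos]

A Voicing Between Vowels: [zipikoz] → [zibigoz]
B Velar Fronting: no change — [zibigoz]
C Final Obstruent Devoicing: [zibigoz] → [zibigos]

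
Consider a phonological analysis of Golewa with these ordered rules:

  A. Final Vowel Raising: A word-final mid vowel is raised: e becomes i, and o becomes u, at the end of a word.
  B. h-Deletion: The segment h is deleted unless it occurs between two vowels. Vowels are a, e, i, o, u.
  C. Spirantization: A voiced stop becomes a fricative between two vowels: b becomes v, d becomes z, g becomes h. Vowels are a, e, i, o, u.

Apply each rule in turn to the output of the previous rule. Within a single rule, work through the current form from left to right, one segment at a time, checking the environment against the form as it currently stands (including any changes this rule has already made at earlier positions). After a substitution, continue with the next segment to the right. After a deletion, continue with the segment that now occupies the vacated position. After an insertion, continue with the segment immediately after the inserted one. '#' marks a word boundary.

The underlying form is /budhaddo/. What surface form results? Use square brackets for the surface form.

[buzaddu]

A Final Vowel Raising: [budhaddo] → [budhaddu]
B h-Deletion: [budhaddu] → [budaddu]
C Spirantization: [budaddu] → [buzaddu]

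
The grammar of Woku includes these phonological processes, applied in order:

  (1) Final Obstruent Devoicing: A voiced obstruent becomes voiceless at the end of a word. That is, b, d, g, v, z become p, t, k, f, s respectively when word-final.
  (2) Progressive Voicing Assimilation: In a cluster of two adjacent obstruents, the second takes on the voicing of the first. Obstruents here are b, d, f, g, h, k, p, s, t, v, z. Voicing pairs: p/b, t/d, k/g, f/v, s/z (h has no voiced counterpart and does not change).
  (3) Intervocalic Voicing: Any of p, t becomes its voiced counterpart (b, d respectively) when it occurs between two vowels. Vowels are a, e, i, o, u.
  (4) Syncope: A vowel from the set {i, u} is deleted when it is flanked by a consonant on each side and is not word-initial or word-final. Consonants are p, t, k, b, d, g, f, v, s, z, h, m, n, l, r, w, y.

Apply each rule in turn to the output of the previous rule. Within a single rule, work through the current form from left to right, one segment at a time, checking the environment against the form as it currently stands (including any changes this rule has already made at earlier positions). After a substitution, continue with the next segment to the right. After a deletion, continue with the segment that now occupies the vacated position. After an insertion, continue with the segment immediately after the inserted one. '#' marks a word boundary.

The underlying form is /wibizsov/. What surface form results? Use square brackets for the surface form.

(1) Final Obstruent Devoicing: [wibizsov] → [wibizsof]
(2) Progressive Voicing Assimilation: [wibizsof] → [wibizzof]
(3) Intervocalic Voicing: no change — [wibizzof]
(4) Syncope: [wibizzof] → [wbzzof]

[wbzzof]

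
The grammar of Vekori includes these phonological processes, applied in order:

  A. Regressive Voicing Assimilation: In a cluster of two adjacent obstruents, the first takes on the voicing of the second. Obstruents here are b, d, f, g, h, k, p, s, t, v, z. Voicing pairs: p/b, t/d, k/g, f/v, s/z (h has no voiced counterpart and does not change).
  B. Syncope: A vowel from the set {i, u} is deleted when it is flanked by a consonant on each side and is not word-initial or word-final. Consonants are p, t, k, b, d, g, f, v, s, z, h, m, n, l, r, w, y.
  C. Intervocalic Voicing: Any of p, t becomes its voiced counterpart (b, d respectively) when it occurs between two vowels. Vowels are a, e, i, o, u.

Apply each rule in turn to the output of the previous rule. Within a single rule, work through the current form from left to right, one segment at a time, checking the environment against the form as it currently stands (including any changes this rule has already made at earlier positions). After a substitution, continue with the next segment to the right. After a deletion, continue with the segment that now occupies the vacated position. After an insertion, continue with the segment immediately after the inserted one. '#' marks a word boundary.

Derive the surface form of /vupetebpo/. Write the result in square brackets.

[vpedeppo]

A Regressive Voicing Assimilation: [vupetebpo] → [vupeteppo]
B Syncope: [vupeteppo] → [vpeteppo]
C Intervocalic Voicing: [vpeteppo] → [vpedeppo]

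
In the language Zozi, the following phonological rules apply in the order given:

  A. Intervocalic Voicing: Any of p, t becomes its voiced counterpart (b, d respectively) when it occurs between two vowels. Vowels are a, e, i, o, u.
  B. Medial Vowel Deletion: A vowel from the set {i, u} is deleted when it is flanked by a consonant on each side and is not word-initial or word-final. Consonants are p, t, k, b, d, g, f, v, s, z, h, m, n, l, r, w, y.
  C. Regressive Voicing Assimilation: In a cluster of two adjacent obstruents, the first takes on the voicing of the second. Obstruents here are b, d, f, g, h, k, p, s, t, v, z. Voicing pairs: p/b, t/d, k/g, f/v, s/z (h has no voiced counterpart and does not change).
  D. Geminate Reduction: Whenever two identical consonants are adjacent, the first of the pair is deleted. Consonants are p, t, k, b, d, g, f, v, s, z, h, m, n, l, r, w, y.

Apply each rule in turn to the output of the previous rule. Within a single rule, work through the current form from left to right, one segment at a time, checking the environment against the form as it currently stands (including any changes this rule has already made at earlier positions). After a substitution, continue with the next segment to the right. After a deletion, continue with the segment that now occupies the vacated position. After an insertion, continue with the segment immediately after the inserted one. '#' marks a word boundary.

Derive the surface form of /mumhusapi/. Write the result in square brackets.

A Intervocalic Voicing: [mumhusapi] → [mumhusabi]
B Medial Vowel Deletion: [mumhusabi] → [mmhsabi]
C Regressive Voicing Assimilation: no change — [mmhsabi]
D Geminate Reduction: [mmhsabi] → [mhsabi]

[mhsabi]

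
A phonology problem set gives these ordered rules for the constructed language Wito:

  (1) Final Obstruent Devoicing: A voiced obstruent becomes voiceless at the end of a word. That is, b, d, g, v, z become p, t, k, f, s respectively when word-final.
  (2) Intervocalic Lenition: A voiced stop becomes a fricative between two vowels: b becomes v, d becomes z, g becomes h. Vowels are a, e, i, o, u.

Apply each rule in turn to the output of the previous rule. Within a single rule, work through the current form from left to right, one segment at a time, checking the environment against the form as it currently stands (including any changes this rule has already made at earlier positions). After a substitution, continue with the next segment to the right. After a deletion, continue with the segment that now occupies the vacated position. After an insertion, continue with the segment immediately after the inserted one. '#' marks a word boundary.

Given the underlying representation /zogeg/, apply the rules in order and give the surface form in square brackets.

(1) Final Obstruent Devoicing: [zogeg] → [zogek]
(2) Intervocalic Lenition: [zogek] → [zohek]

[zohek]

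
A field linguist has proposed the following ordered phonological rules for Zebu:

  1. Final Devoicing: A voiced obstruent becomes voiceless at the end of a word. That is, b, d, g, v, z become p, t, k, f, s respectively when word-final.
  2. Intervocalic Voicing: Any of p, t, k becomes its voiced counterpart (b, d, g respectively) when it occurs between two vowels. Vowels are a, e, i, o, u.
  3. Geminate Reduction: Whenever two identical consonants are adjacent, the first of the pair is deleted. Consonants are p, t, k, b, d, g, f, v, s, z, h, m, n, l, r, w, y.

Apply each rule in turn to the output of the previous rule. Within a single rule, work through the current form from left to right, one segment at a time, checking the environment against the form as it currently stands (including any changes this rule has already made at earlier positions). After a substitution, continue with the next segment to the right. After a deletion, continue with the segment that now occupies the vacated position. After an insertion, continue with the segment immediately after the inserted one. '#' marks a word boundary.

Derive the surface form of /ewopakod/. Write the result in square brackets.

[ewobagot]

1 Final Devoicing: [ewopakod] → [ewopakot]
2 Intervocalic Voicing: [ewopakot] → [ewobagot]
3 Geminate Reduction: no change — [ewobagot]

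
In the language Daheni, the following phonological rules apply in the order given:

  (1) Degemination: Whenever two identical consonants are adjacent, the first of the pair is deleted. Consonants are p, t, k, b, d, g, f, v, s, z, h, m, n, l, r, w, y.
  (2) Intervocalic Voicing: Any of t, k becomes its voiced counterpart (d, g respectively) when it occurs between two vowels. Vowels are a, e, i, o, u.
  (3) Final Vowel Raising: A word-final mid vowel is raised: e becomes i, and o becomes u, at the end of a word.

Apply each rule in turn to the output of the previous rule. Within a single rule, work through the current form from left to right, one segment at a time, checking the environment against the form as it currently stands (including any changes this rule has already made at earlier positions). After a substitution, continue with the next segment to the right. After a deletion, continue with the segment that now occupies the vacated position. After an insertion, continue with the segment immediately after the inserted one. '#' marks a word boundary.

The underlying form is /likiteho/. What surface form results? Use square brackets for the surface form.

[ligidehu]

(1) Degemination: no change — [likiteho]
(2) Intervocalic Voicing: [likiteho] → [ligideho]
(3) Final Vowel Raising: [ligideho] → [ligidehu]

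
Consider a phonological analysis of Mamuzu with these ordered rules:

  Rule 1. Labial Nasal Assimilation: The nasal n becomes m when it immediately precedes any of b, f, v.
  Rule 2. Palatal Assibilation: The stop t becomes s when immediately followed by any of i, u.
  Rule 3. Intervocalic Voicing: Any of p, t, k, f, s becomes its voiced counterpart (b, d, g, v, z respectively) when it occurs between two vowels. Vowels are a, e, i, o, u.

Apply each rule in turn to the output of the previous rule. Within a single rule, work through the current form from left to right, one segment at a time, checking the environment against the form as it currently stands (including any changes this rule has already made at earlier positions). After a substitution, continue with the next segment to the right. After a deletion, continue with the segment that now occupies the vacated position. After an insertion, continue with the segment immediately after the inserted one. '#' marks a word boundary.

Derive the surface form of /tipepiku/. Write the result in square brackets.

Rule 1 Labial Nasal Assimilation: no change — [tipepiku]
Rule 2 Palatal Assibilation: [tipepiku] → [sipepiku]
Rule 3 Intervocalic Voicing: [sipepiku] → [sibebigu]

[sibebigu]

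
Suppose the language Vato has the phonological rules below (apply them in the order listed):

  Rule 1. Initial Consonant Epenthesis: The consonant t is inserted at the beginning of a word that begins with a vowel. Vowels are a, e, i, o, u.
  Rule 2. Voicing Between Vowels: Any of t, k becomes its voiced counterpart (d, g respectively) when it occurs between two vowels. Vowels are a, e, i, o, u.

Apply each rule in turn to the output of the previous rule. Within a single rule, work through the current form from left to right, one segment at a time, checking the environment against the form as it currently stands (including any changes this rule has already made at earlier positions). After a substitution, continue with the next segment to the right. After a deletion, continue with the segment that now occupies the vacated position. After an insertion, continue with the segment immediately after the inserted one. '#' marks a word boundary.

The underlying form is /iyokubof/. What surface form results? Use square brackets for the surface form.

Rule 1 Initial Consonant Epenthesis: [iyokubof] → [tiyokubof]
Rule 2 Voicing Between Vowels: [tiyokubof] → [tiyogubof]

[tiyogubof]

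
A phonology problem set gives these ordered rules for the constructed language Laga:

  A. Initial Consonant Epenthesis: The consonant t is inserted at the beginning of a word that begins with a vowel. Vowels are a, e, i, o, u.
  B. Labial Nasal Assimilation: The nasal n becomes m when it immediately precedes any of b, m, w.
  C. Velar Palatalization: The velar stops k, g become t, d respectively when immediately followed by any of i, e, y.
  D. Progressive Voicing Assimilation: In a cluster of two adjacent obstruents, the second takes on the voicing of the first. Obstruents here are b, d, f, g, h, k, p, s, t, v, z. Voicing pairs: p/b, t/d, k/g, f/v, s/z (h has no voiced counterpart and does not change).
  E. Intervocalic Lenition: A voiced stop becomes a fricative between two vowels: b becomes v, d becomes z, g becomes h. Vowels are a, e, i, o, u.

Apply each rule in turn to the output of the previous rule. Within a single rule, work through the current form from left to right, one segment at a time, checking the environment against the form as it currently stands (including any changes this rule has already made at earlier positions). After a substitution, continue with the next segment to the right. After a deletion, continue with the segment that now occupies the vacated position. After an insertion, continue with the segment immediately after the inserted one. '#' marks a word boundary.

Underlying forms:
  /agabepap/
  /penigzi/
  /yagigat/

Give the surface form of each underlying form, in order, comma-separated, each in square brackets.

/agabepap/:
  A Initial Consonant Epenthesis: [agabepap] → [tagabepap]
  B Labial Nasal Assimilation: no change — [tagabepap]
  C Velar Palatalization: no change — [tagabepap]
  D Progressive Voicing Assimilation: no change — [tagabepap]
  E Intervocalic Lenition: [tagabepap] → [tahavepap]
/penigzi/:
  A Initial Consonant Epenthesis: no change — [penigzi]
  B Labial Nasal Assimilation: no change — [penigzi]
  C Velar Palatalization: no change — [penigzi]
  D Progressive Voicing Assimilation: no change — [penigzi]
  E Intervocalic Lenition: no change — [penigzi]
/yagigat/:
  A Initial Consonant Epenthesis: no change — [yagigat]
  B Labial Nasal Assimilation: no change — [yagigat]
  C Velar Palatalization: [yagigat] → [yadigat]
  D Progressive Voicing Assimilation: no change — [yadigat]
  E Intervocalic Lenition: [yadigat] → [yazihat]

[tahavepap], [penigzi], [yazihat]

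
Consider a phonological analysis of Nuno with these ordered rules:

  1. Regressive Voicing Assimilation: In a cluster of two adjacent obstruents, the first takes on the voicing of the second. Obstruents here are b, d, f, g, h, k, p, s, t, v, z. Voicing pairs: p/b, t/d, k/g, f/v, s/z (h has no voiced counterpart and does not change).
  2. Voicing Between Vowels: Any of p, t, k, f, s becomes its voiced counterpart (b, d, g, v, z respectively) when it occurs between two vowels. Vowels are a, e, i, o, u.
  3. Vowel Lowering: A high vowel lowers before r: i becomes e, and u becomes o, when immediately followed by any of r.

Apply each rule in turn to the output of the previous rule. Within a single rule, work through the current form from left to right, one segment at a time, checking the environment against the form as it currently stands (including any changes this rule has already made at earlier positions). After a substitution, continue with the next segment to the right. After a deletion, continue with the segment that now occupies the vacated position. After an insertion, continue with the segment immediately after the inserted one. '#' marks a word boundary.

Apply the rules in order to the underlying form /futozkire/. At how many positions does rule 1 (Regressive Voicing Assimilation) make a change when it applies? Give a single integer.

1

1 Regressive Voicing Assimilation: [futozkire] → [futoskire]
2 Voicing Between Vowels: [futoskire] → [fudoskire]
3 Vowel Lowering: [fudoskire] → [fudoskere]
Rule 1 changed 1 position(s).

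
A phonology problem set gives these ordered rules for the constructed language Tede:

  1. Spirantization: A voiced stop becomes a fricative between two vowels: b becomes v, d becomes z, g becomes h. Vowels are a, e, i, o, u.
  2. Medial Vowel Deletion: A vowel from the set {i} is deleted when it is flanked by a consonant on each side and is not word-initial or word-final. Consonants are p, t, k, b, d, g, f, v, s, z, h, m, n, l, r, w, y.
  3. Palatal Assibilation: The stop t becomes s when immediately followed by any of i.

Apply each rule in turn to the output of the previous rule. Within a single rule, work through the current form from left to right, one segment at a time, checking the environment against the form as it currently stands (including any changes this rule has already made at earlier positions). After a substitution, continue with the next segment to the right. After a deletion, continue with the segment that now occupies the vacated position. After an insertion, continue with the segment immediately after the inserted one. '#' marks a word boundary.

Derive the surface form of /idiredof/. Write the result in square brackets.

1 Spirantization: [idiredof] → [izirezof]
2 Medial Vowel Deletion: [izirezof] → [izrezof]
3 Palatal Assibilation: no change — [izrezof]

[izrezof]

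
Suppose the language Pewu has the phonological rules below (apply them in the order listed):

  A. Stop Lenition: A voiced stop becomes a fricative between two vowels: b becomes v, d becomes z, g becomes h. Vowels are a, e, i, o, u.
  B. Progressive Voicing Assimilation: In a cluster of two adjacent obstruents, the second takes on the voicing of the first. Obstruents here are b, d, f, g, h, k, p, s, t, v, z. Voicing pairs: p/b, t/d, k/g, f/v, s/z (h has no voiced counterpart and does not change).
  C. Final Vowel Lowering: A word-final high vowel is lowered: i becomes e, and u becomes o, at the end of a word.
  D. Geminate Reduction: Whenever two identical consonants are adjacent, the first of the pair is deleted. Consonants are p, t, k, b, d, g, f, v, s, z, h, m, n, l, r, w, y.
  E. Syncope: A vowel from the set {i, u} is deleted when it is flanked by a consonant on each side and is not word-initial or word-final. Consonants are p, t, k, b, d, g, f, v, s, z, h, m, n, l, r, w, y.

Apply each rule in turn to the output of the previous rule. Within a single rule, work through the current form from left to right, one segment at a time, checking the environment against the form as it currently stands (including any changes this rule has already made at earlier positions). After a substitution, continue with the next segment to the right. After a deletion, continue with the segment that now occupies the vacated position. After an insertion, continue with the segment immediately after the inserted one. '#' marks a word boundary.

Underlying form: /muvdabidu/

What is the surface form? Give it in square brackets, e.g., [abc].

[mvdavzo]

A Stop Lenition: [muvdabidu] → [muvdavizu]
B Progressive Voicing Assimilation: no change — [muvdavizu]
C Final Vowel Lowering: [muvdavizu] → [muvdavizo]
D Geminate Reduction: no change — [muvdavizo]
E Syncope: [muvdavizo] → [mvdavzo]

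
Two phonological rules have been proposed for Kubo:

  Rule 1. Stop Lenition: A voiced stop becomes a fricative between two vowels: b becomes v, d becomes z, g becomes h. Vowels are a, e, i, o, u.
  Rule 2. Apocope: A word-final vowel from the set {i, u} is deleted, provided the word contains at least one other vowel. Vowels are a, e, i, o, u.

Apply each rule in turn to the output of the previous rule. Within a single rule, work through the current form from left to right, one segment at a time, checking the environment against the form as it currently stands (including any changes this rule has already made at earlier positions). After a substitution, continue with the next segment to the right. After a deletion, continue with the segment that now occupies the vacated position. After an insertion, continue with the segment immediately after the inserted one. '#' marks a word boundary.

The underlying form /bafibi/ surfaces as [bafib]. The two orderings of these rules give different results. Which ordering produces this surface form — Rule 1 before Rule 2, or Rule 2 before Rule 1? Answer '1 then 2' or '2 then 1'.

Order 1 then 2:
  1 Stop Lenition: [bafibi] → [bafivi]
  2 Apocope: [bafivi] → [bafiv]
  result: [bafiv]
Order 2 then 1:
  2 Apocope: [bafibi] → [bafib]
  1 Stop Lenition: no change — [bafib]
  result: [bafib]

2 then 1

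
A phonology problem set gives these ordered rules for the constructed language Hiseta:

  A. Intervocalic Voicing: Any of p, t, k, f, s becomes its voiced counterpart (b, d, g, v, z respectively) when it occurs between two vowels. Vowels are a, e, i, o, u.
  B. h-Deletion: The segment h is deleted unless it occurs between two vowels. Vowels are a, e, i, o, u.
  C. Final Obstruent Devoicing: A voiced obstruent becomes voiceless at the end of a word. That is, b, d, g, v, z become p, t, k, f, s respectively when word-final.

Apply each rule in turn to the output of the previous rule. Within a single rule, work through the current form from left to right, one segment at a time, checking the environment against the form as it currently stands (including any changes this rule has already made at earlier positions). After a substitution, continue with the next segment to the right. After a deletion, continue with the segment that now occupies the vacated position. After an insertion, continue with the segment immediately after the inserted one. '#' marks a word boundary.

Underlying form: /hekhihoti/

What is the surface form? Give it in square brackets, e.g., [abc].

A Intervocalic Voicing: [hekhihoti] → [hekhihodi]
B h-Deletion: [hekhihodi] → [ekihodi]
C Final Obstruent Devoicing: no change — [ekihodi]

[ekihodi]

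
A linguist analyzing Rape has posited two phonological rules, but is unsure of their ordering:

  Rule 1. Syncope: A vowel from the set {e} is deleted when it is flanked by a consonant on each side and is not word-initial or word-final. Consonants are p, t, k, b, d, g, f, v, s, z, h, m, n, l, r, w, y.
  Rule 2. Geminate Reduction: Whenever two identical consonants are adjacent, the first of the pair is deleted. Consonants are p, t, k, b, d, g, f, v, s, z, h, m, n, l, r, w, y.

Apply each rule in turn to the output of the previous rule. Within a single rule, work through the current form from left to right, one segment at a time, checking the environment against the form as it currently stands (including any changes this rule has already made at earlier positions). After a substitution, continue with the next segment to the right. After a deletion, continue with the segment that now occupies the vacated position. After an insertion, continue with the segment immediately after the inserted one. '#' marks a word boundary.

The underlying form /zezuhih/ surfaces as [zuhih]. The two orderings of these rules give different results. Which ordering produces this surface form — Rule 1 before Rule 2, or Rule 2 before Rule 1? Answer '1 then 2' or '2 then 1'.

1 then 2

Order 1 then 2:
  1 Syncope: [zezuhih] → [zzuhih]
  2 Geminate Reduction: [zzuhih] → [zuhih]
  result: [zuhih]
Order 2 then 1:
  2 Geminate Reduction: no change — [zezuhih]
  1 Syncope: [zezuhih] → [zzuhih]
  result: [zzuhih]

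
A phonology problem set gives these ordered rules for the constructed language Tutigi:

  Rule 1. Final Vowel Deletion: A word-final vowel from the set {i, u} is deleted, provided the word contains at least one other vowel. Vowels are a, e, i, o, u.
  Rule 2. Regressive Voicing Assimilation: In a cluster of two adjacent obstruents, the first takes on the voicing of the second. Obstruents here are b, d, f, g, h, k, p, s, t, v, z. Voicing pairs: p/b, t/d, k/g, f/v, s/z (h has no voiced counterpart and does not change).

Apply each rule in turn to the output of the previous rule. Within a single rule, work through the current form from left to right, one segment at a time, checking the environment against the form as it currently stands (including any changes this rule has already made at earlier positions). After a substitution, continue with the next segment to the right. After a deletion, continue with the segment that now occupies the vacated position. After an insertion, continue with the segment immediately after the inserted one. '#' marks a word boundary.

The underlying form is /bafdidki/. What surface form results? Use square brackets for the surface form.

[bavditk]

Rule 1 Final Vowel Deletion: [bafdidki] → [bafdidk]
Rule 2 Regressive Voicing Assimilation: [bafdidk] → [bavditk]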